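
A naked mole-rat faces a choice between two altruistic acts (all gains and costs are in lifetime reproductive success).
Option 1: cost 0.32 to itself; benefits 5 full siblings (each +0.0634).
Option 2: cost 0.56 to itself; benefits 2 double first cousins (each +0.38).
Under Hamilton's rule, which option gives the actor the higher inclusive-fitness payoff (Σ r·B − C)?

Option 1: r to a full sibling = 0.5.
Option 1: Σ r·B − C = (5·0.5·0.0634) − 0.32 = -0.1615.
Option 2: r to a double first cousin = 0.25.
Option 2: Σ r·B − C = (2·0.25·0.38) − 0.56 = -0.37.
Option 1 has the higher net inclusive-fitness payoff.

Option 1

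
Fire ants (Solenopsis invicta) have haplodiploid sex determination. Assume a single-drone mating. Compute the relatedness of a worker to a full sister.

0.75

Haplodiploid full sisters inherit their father's entire haploid genome identically (contributing 1/2) and on average half of their mother's contribution (1/2 · 1/2 = 1/4); r = 1/2 + 1/4 = 3/4.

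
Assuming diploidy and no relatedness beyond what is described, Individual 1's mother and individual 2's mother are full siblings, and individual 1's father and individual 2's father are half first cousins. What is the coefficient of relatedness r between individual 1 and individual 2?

Independent pedigree routes through distinct common ancestors add.
Individual 1 and individual 2 are related in two ways: first cousins through their mothers (r = 1/8) and half second cousins through their fathers (r = 1/64).
r = 1/8 + 1/64 = 0.140625.

0.140625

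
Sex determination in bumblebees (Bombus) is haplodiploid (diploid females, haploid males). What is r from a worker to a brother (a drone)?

Her haploid brother carries none of their father's genes and a random half of their mother's genome; that half matches the maternal half of her own genome with probability 1/2: r = 1/2 · 1/2 = 1/4.

0.25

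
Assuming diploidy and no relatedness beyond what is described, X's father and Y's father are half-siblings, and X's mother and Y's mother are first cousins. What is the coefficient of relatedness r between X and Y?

0.09375

Wright's path rule: contributions from independent ancestry routes add.
X and Y are related in two ways: half first cousins through their fathers (r = 1/16) and second cousins through their mothers (r = 1/32).
r = 1/16 + 1/32 = 3/32 = 0.09375.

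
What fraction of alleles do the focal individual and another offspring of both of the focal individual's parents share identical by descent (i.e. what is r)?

Each parent–offspring link contributes a factor of 1/2, and independent paths through distinct common ancestors add.
Full sibs share both parents — two paths of length 2: r = 2·(1/2)^2 = 1/2.

0.5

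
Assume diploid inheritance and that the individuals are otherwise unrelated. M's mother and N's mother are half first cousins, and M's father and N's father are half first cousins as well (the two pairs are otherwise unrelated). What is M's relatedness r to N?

0.03125

Wright's path rule: contributions from independent ancestry routes add.
M and N are related in two ways: half second cousins through their mothers (r = 1/64) and half second cousins through their fathers (r = 1/64).
r = 1/64 + 1/64 = 1/32 = 0.03125.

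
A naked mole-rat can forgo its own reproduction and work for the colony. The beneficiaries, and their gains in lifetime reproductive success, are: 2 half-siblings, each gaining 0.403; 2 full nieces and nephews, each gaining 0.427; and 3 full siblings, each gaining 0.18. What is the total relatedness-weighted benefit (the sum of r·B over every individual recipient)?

0.685

r to a half-sibling = 0.25 (half-sibs share one parent — one path of length 2: r = (1/2)^2 = 1/4).
r to a full niece or nephew = 0.25 (full aunt/uncle↔niece/nephew: two paths of length 3 through the shared grandparent pair: r = 2·(1/2)^3 = 1/4).
r to a full sibling = 1/2 (full sibs share both parents — two paths of length 2: r = 2·(1/2)^2 = 1/2).
Summing one r·B term per recipient: 2·0.25·0.403 + 2·0.25·0.427 + 3·0.5·0.18 = 0.685.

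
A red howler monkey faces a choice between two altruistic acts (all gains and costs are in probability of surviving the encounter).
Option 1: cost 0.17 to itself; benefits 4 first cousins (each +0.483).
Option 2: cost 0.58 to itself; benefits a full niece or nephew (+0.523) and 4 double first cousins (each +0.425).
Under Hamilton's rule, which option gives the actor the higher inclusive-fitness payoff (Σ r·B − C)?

Option 1: r to a first cousin = 0.125.
Option 1: Σ r·B − C = (4·0.125·0.483) − 0.17 = 0.0715.
Option 2: r to a full niece or nephew = 0.25.
Option 2: r to a double first cousin = 0.25.
Option 2: Σ r·B − C = (1·0.25·0.523 + 4·0.25·0.425) − 0.58 = -0.02425.
Option 1 has the higher net inclusive-fitness payoff.

Option 1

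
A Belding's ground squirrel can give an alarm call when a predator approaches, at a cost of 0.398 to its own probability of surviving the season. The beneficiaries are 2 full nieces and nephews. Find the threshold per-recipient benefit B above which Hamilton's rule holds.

0.796

r to a full niece or nephew = 1/4 (full aunt/uncle↔niece/nephew: two paths of length 3 through the shared grandparent pair: r = 2·(1/2)^3 = 1/4).
Hamilton's rule with n recipients of equal r: n·r·B > C, so B > C/(n·r) = 0.398/(2·0.25) = 0.796.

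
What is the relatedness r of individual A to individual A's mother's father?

Each parent–offspring link contributes a factor of 1/2, and independent paths through distinct common ancestors add.
Two parent–offspring links: r = (1/2)^2 = 1/4.

0.25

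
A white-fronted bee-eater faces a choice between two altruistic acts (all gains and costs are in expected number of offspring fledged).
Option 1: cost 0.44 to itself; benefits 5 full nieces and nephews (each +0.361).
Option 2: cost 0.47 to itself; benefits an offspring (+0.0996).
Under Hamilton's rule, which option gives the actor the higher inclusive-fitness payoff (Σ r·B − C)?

Option 1: r to a full niece or nephew = 0.25.
Option 1: Σ r·B − C = (5·0.25·0.361) − 0.44 = 0.01125.
Option 2: r to an offspring = 0.5.
Option 2: Σ r·B − C = (1·0.5·0.0996) − 0.47 = -0.4202.
Option 1 has the higher net inclusive-fitness payoff.

Option 1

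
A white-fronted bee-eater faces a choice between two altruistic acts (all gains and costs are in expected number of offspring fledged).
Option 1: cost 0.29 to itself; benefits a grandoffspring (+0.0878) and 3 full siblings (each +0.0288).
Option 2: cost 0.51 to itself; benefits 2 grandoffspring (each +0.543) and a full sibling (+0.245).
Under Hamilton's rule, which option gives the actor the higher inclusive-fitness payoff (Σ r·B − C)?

Option 1: r to a grandoffspring = 0.25.
Option 1: r to a full sibling = 0.5.
Option 1: Σ r·B − C = (1·0.25·0.0878 + 3·0.5·0.0288) − 0.29 = -0.22485.
Option 2: r to a grandoffspring = 0.25.
Option 2: r to a full sibling = 0.5.
Option 2: Σ r·B − C = (2·0.25·0.543 + 1·0.5·0.245) − 0.51 = -0.116.
Option 2 has the higher net inclusive-fitness payoff.

Option 2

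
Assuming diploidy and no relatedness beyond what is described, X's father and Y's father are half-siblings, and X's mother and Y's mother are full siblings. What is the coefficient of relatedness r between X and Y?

Independent pedigree routes through distinct common ancestors add.
X and Y are related in two ways: half first cousins through their fathers (r = 1/16) and first cousins through their mothers (r = 1/8).
r = 1/16 + 1/8 = 0.1875.

0.1875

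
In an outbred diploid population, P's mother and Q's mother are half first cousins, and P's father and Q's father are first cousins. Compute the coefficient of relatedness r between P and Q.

0.046875

Relatedness sums over independent paths through distinct common ancestors.
P and Q are related in two ways: half second cousins through their mothers (r = 1/64) and second cousins through their fathers (r = 1/32).
r = 1/64 + 1/32 = 0.046875.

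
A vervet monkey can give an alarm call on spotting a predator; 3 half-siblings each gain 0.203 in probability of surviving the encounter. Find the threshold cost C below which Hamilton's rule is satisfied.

0.15225

r to a half-sibling = 1/4 (half-sibs share one parent — one path of length 2: r = (1/2)^2 = 1/4).
Hamilton's rule: n·r·B > C, so the trait is favored while C < n·r·B = 3·0.25·0.203 = 0.15225.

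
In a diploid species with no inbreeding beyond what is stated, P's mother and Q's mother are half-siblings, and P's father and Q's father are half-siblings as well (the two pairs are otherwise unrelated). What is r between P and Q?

Wright's path rule: contributions from independent ancestry routes add.
P and Q are related in two ways: half first cousins through their mothers (r = 1/16) and half first cousins through their fathers (r = 1/16).
r = 1/16 + 1/16 = 1/8 = 0.125.

0.125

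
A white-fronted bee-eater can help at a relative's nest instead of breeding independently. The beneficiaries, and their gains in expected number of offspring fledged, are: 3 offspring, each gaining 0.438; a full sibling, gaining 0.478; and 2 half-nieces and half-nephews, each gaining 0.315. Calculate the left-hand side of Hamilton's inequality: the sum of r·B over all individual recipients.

0.97475

r to an offspring = 1/2 (one parent–offspring link: r = (1/2)^1 = 1/2).
r to a full sibling = 0.5 (full sibs share both parents — two paths of length 2: r = 2·(1/2)^2 = 1/2).
r to a half-niece or half-nephew = 1/8 (half-aunt/uncle↔niece/nephew: one path of length 3: r = (1/2)^3 = 1/8).
Summing one r·B term per recipient: 3·0.5·0.438 + 1·0.5·0.478 + 2·0.125·0.315 = 0.97475.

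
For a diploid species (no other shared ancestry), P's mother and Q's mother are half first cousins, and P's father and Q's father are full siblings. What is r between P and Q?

0.140625

Relatedness sums over independent paths through distinct common ancestors.
P and Q are related in two ways: half second cousins through their mothers (r = 1/64) and first cousins through their fathers (r = 1/8).
r = 1/64 + 1/8 = 9/64 = 0.140625.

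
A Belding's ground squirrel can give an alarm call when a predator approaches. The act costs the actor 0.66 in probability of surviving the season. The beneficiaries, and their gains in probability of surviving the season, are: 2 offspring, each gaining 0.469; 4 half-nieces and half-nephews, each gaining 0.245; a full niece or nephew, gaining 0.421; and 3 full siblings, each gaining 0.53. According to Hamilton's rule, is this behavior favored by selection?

Hamilton's rule: the trait is favored when the sum of r·B over every recipient exceeds the actor's cost C.
r to an offspring = 1/2 (one parent–offspring link: r = (1/2)^1 = 1/2).
r to a half-niece or half-nephew = 1/8 (half-aunt/uncle↔niece/nephew: one path of length 3: r = (1/2)^3 = 1/8).
r to a full niece or nephew = 0.25 (full aunt/uncle↔niece/nephew: two paths of length 3 through the shared grandparent pair: r = 2·(1/2)^3 = 1/4).
r to a full sibling = 1/2 (full sibs share both parents — two paths of length 2: r = 2·(1/2)^2 = 1/2).
Summing one r·B term per recipient: 2·0.5·0.469 + 4·0.125·0.245 + 1·0.25·0.421 + 3·0.5·0.53 = 1.49175.
1.49175 > 0.66: the indirect benefit exceeds the cost.

Yes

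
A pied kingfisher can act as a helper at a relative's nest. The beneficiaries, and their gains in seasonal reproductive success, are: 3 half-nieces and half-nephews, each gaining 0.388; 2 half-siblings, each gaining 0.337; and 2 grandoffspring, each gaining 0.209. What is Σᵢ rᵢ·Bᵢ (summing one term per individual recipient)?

0.4185

r to a half-niece or half-nephew = 1/8 (half-aunt/uncle↔niece/nephew: one path of length 3: r = (1/2)^3 = 1/8).
r to a half-sibling = 0.25 (half-sibs share one parent — one path of length 2: r = (1/2)^2 = 1/4).
r to a grandoffspring = 0.25 (two parent–offspring links: r = (1/2)^2 = 1/4).
Summing one r·B term per recipient: 3·0.125·0.388 + 2·0.25·0.337 + 2·0.25·0.209 = 0.4185.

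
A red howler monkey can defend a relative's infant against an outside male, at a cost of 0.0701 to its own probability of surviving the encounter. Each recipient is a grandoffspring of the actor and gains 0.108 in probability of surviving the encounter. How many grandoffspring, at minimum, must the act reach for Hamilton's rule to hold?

r to a grandoffspring = 1/4 (two parent–offspring links: r = (1/2)^2 = 1/4).
Hamilton's rule: n·r·B > C  ⇒  n > C/(r·B) = 0.0701/(0.25·0.108) = 2.596.
The smallest integer exceeding 2.596 is 3.

3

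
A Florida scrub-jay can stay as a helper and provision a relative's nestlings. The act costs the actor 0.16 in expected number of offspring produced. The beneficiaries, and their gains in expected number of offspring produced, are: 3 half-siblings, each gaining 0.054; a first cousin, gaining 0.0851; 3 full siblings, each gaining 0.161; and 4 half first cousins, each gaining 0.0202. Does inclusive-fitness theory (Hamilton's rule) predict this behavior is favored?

Yes

Hamilton's rule: the trait is favored when the sum of r·B over every recipient exceeds the actor's cost C.
r to a half-sibling = 1/4 (half-sibs share one parent — one path of length 2: r = (1/2)^2 = 1/4).
r to a first cousin = 1/8 (first cousins share one grandparent pair — two paths of length 4: r = 2·(1/2)^4 = 1/8).
r to a full sibling = 0.5 (full sibs share both parents — two paths of length 2: r = 2·(1/2)^2 = 1/2).
r to a half first cousin = 0.0625 (half first cousins share one grandparent — one path of length 4: r = (1/2)^4 = 1/16).
Summing one r·B term per recipient: 3·0.25·0.054 + 1·0.125·0.0851 + 3·0.5·0.161 + 4·0.0625·0.0202 = 0.2976875.
0.2976875 > 0.16: the indirect benefit exceeds the cost.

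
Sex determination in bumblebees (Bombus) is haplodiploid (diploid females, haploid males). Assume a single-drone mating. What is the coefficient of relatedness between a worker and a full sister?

0.75

Haplodiploid full sisters inherit their father's entire haploid genome identically (contributing 1/2) and on average half of their mother's contribution (1/2 · 1/2 = 1/4); r = 1/2 + 1/4 = 3/4.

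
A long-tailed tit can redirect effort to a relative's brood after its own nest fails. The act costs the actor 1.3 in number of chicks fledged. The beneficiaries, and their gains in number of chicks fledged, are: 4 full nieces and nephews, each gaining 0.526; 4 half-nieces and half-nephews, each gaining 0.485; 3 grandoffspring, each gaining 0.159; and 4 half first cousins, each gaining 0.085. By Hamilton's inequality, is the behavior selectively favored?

Hamilton's rule: the trait is favored when the sum of r·B over every recipient exceeds the actor's cost C.
r to a full niece or nephew = 1/4 (full aunt/uncle↔niece/nephew: two paths of length 3 through the shared grandparent pair: r = 2·(1/2)^3 = 1/4).
r to a half-niece or half-nephew = 1/8 (half-aunt/uncle↔niece/nephew: one path of length 3: r = (1/2)^3 = 1/8).
r to a grandoffspring = 0.25 (two parent–offspring links: r = (1/2)^2 = 1/4).
r to a half first cousin = 0.0625 (half first cousins share one grandparent — one path of length 4: r = (1/2)^4 = 1/16).
Summing one r·B term per recipient: 4·0.25·0.526 + 4·0.125·0.485 + 3·0.25·0.159 + 4·0.0625·0.085 = 0.909.
0.909 < 1.3: the indirect benefit is less than the cost.

No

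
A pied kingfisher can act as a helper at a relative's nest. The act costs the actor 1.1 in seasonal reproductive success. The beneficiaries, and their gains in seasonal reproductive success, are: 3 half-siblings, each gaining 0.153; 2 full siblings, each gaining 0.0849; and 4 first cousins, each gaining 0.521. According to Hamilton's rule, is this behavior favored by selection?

No

Hamilton's rule: the trait is favored when the sum of r·B over every recipient exceeds the actor's cost C.
r to a half-sibling = 1/4 (half-sibs share one parent — one path of length 2: r = (1/2)^2 = 1/4).
r to a full sibling = 0.5 (full sibs share both parents — two paths of length 2: r = 2·(1/2)^2 = 1/2).
r to a first cousin = 1/8 (first cousins share one grandparent pair — two paths of length 4: r = 2·(1/2)^4 = 1/8).
Summing one r·B term per recipient: 3·0.25·0.153 + 2·0.5·0.0849 + 4·0.125·0.521 = 0.46015.
0.46015 < 1.1: the indirect benefit is less than the cost.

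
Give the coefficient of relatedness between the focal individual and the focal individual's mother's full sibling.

Each parent–offspring link contributes a factor of 1/2, and independent paths through distinct common ancestors add.
Full aunt/uncle↔niece/nephew: two paths of length 3 through the shared grandparent pair: r = 2·(1/2)^3 = 1/4.

0.25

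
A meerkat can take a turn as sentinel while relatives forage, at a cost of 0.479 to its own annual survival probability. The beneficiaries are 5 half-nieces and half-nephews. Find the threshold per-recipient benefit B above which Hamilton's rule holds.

r to a half-niece or half-nephew = 1/8 (half-aunt/uncle↔niece/nephew: one path of length 3: r = (1/2)^3 = 1/8).
Hamilton's rule with n recipients of equal r: n·r·B > C, so B > C/(n·r) = 0.479/(5·0.125) = 0.7664.

0.7664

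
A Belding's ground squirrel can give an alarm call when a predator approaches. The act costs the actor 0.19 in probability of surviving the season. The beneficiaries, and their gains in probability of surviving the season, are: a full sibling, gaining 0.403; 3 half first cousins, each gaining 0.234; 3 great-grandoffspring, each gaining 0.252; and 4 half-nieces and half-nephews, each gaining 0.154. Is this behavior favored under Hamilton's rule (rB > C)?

Hamilton's rule: the trait is favored when the sum of r·B over every recipient exceeds the actor's cost C.
r to a full sibling = 1/2 (full sibs share both parents — two paths of length 2: r = 2·(1/2)^2 = 1/2).
r to a half first cousin = 0.0625 (half first cousins share one grandparent — one path of length 4: r = (1/2)^4 = 1/16).
r to a great-grandoffspring = 1/8 (three parent–offspring links: r = (1/2)^3 = 1/8).
r to a half-niece or half-nephew = 0.125 (half-aunt/uncle↔niece/nephew: one path of length 3: r = (1/2)^3 = 1/8).
Summing one r·B term per recipient: 1·0.5·0.403 + 3·0.0625·0.234 + 3·0.125·0.252 + 4·0.125·0.154 = 0.416875.
0.416875 > 0.19: the indirect benefit exceeds the cost.

Yes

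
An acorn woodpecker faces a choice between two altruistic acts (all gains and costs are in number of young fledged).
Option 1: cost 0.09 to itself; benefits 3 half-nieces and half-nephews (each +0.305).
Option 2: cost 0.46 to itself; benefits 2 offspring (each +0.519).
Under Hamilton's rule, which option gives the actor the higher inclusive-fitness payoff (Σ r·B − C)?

Option 2

Option 1: r to a half-niece or half-nephew = 0.125.
Option 1: Σ r·B − C = (3·0.125·0.305) − 0.09 = 0.024375.
Option 2: r to an offspring = 0.5.
Option 2: Σ r·B − C = (2·0.5·0.519) − 0.46 = 0.059.
Option 2 has the higher net inclusive-fitness payoff.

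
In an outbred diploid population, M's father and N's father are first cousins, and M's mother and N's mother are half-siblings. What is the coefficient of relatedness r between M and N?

0.09375

Independent pedigree routes through distinct common ancestors add.
M and N are related in two ways: second cousins through their fathers (r = 1/32) and half first cousins through their mothers (r = 1/16).
r = 1/32 + 1/16 = 0.09375.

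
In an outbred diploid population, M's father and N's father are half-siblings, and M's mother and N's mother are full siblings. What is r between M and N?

Wright's path rule: contributions from independent ancestry routes add.
M and N are related in two ways: half first cousins through their fathers (r = 1/16) and first cousins through their mothers (r = 1/8).
r = 1/16 + 1/8 = 0.1875.

0.1875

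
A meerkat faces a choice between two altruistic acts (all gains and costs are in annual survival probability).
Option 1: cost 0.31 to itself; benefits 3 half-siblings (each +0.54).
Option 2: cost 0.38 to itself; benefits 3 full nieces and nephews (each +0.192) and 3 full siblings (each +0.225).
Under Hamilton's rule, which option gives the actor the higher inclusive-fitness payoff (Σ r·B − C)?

Option 2

Option 1: r to a half-sibling = 0.25.
Option 1: Σ r·B − C = (3·0.25·0.54) − 0.31 = 0.095.
Option 2: r to a full niece or nephew = 0.25.
Option 2: r to a full sibling = 0.5.
Option 2: Σ r·B − C = (3·0.25·0.192 + 3·0.5·0.225) − 0.38 = 0.1015.
Option 2 has the higher net inclusive-fitness payoff.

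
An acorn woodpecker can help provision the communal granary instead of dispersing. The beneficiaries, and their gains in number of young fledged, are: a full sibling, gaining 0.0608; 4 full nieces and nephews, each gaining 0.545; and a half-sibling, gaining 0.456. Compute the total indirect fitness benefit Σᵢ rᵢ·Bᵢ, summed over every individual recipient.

r to a full sibling = 0.5 (full sibs share both parents — two paths of length 2: r = 2·(1/2)^2 = 1/2).
r to a full niece or nephew = 0.25 (full aunt/uncle↔niece/nephew: two paths of length 3 through the shared grandparent pair: r = 2·(1/2)^3 = 1/4).
r to a half-sibling = 1/4 (half-sibs share one parent — one path of length 2: r = (1/2)^2 = 1/4).
Summing one r·B term per recipient: 1·0.5·0.0608 + 4·0.25·0.545 + 1·0.25·0.456 = 0.6894.

0.6894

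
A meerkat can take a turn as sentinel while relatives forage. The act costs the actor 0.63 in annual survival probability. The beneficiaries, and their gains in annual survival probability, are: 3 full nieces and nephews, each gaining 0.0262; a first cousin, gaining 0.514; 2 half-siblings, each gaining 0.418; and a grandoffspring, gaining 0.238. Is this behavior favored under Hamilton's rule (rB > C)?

No

Hamilton's rule: the trait is favored when the sum of r·B over every recipient exceeds the actor's cost C.
r to a full niece or nephew = 0.25 (full aunt/uncle↔niece/nephew: two paths of length 3 through the shared grandparent pair: r = 2·(1/2)^3 = 1/4).
r to a first cousin = 1/8 (first cousins share one grandparent pair — two paths of length 4: r = 2·(1/2)^4 = 1/8).
r to a half-sibling = 1/4 (half-sibs share one parent — one path of length 2: r = (1/2)^2 = 1/4).
r to a grandoffspring = 1/4 (two parent–offspring links: r = (1/2)^2 = 1/4).
Summing one r·B term per recipient: 3·0.25·0.0262 + 1·0.125·0.514 + 2·0.25·0.418 + 1·0.25·0.238 = 0.3524.
0.3524 < 0.63: the indirect benefit is less than the cost.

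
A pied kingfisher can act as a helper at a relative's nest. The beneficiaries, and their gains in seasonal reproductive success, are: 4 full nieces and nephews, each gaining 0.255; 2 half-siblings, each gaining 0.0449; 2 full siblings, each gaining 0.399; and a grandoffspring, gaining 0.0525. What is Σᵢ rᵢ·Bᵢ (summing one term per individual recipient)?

0.689575

r to a full niece or nephew = 0.25 (full aunt/uncle↔niece/nephew: two paths of length 3 through the shared grandparent pair: r = 2·(1/2)^3 = 1/4).
r to a half-sibling = 1/4 (half-sibs share one parent — one path of length 2: r = (1/2)^2 = 1/4).
r to a full sibling = 1/2 (full sibs share both parents — two paths of length 2: r = 2·(1/2)^2 = 1/2).
r to a grandoffspring = 1/4 (two parent–offspring links: r = (1/2)^2 = 1/4).
Summing one r·B term per recipient: 4·0.25·0.255 + 2·0.25·0.0449 + 2·0.5·0.399 + 1·0.25·0.0525 = 0.689575.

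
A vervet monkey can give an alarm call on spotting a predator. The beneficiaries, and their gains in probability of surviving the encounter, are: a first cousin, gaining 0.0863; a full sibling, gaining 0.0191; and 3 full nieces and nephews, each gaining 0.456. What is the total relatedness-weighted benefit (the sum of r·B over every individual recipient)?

r to a first cousin = 0.125 (first cousins share one grandparent pair — two paths of length 4: r = 2·(1/2)^4 = 1/8).
r to a full sibling = 1/2 (full sibs share both parents — two paths of length 2: r = 2·(1/2)^2 = 1/2).
r to a full niece or nephew = 1/4 (full aunt/uncle↔niece/nephew: two paths of length 3 through the shared grandparent pair: r = 2·(1/2)^3 = 1/4).
Summing one r·B term per recipient: 1·0.125·0.0863 + 1·0.5·0.0191 + 3·0.25·0.456 = 0.3623375.

0.3623375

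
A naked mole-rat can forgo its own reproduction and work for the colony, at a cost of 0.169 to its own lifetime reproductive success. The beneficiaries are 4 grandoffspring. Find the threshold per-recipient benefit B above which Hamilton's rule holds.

r to a grandoffspring = 1/4 (two parent–offspring links: r = (1/2)^2 = 1/4).
Hamilton's rule with n recipients of equal r: n·r·B > C, so B > C/(n·r) = 0.169/(4·0.25) = 0.169.

0.169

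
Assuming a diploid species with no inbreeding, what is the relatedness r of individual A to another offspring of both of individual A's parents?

Each parent–offspring link contributes a factor of 1/2, and independent paths through distinct common ancestors add.
Full sibs share both parents — two paths of length 2: r = 2·(1/2)^2 = 1/2.

0.5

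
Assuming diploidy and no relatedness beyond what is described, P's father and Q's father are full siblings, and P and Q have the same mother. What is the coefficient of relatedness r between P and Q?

0.375

Wright's path rule: contributions from independent ancestry routes add.
P and Q are related in two ways: first cousins through their fathers (r = 1/8) and half-sibs through their shared mother (r = 1/4).
r = 1/8 + 1/4 = 3/8 = 0.375.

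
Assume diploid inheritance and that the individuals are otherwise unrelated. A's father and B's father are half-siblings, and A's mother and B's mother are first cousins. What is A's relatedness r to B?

Relatedness sums over independent paths through distinct common ancestors.
A and B are related in two ways: half first cousins through their fathers (r = 1/16) and second cousins through their mothers (r = 1/32).
r = 1/16 + 1/32 = 3/32 = 0.09375.

0.09375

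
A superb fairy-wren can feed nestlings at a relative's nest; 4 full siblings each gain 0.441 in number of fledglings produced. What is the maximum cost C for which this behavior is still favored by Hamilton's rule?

0.882

r to a full sibling = 0.5 (full sibs share both parents — two paths of length 2: r = 2·(1/2)^2 = 1/2).
Hamilton's rule: n·r·B > C, so the trait is favored while C < n·r·B = 4·0.5·0.441 = 0.882.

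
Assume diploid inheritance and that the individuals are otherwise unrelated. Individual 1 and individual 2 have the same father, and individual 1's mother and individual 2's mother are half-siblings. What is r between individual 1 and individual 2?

With two independent routes of shared ancestry, r is the sum of the two contributions.
Individual 1 and individual 2 are related in two ways: half-sibs through their shared father (r = 1/4) and half first cousins through their mothers (r = 1/16).
r = 1/4 + 1/16 = 5/16 = 0.3125.

0.3125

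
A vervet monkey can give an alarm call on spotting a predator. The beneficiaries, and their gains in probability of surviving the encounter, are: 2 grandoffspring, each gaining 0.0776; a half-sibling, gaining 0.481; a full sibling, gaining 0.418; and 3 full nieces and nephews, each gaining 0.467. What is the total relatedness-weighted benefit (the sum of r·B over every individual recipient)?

0.7183

r to a grandoffspring = 1/4 (two parent–offspring links: r = (1/2)^2 = 1/4).
r to a half-sibling = 1/4 (half-sibs share one parent — one path of length 2: r = (1/2)^2 = 1/4).
r to a full sibling = 1/2 (full sibs share both parents — two paths of length 2: r = 2·(1/2)^2 = 1/2).
r to a full niece or nephew = 0.25 (full aunt/uncle↔niece/nephew: two paths of length 3 through the shared grandparent pair: r = 2·(1/2)^3 = 1/4).
Summing one r·B term per recipient: 2·0.25·0.0776 + 1·0.25·0.481 + 1·0.5·0.418 + 3·0.25·0.467 = 0.7183.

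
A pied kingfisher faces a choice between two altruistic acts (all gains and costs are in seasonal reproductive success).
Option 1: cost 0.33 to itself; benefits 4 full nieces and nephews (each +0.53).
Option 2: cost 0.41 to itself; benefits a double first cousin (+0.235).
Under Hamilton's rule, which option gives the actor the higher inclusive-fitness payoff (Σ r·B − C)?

Option 1: r to a full niece or nephew = 0.25.
Option 1: Σ r·B − C = (4·0.25·0.53) − 0.33 = 0.2.
Option 2: r to a double first cousin = 0.25.
Option 2: Σ r·B − C = (1·0.25·0.235) − 0.41 = -0.35125.
Option 1 has the higher net inclusive-fitness payoff.

Option 1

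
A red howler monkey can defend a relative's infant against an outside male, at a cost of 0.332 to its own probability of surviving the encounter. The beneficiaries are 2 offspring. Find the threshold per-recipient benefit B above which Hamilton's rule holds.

0.332

r to an offspring = 1/2 (one parent–offspring link: r = (1/2)^1 = 1/2).
Hamilton's rule with n recipients of equal r: n·r·B > C, so B > C/(n·r) = 0.332/(2·0.5) = 0.332.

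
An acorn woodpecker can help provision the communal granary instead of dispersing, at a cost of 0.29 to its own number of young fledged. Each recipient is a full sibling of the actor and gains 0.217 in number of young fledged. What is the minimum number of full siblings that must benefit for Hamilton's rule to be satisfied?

3

r to a full sibling = 0.5 (full sibs share both parents — two paths of length 2: r = 2·(1/2)^2 = 1/2).
Hamilton's rule: n·r·B > C  ⇒  n > C/(r·B) = 0.29/(0.5·0.217) = 2.673.
The smallest integer exceeding 2.673 is 3.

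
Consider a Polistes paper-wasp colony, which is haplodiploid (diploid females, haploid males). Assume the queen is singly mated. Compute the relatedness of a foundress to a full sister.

Haplodiploid full sisters inherit their father's entire haploid genome identically (contributing 1/2) and on average half of their mother's contribution (1/2 · 1/2 = 1/4); r = 1/2 + 1/4 = 3/4.

0.75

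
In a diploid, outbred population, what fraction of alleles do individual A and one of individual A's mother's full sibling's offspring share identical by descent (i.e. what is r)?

0.125

Each parent–offspring link contributes a factor of 1/2, and independent paths through distinct common ancestors add.
First cousins share one grandparent pair — two paths of length 4: r = 2·(1/2)^4 = 1/8.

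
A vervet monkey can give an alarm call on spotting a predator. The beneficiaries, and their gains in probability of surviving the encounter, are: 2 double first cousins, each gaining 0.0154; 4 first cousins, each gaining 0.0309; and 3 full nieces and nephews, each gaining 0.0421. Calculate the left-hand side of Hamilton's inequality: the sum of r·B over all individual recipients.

r to a double first cousin = 1/4 (double first cousins share both grandparent pairs — four paths of length 4: r = 4·(1/2)^4 = 1/4).
r to a first cousin = 1/8 (first cousins share one grandparent pair — two paths of length 4: r = 2·(1/2)^4 = 1/8).
r to a full niece or nephew = 0.25 (full aunt/uncle↔niece/nephew: two paths of length 3 through the shared grandparent pair: r = 2·(1/2)^3 = 1/4).
Summing one r·B term per recipient: 2·0.25·0.0154 + 4·0.125·0.0309 + 3·0.25·0.0421 = 0.054725.

0.054725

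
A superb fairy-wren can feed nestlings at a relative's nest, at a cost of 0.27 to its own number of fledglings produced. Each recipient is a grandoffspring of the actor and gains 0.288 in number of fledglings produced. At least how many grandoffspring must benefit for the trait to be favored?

4

r to a grandoffspring = 1/4 (two parent–offspring links: r = (1/2)^2 = 1/4).
Hamilton's rule: n·r·B > C  ⇒  n > C/(r·B) = 0.27/(0.25·0.288) = 3.75.
The smallest integer exceeding 3.75 is 4.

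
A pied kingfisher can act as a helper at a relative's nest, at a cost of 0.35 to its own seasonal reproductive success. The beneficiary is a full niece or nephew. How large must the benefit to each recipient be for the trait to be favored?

r to a full niece or nephew = 0.25 (full aunt/uncle↔niece/nephew: two paths of length 3 through the shared grandparent pair: r = 2·(1/2)^3 = 1/4).
Hamilton's rule with n recipients of equal r: n·r·B > C, so B > C/(n·r) = 0.35/(1·0.25) = 1.4.

1.4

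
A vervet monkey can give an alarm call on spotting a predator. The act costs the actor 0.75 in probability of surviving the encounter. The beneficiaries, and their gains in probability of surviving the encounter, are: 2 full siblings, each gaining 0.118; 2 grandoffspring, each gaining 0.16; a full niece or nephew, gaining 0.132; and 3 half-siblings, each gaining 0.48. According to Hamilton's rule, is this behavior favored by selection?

No

Hamilton's rule: the trait is favored when the sum of r·B over every recipient exceeds the actor's cost C.
r to a full sibling = 1/2 (full sibs share both parents — two paths of length 2: r = 2·(1/2)^2 = 1/2).
r to a grandoffspring = 1/4 (two parent–offspring links: r = (1/2)^2 = 1/4).
r to a full niece or nephew = 1/4 (full aunt/uncle↔niece/nephew: two paths of length 3 through the shared grandparent pair: r = 2·(1/2)^3 = 1/4).
r to a half-sibling = 0.25 (half-sibs share one parent — one path of length 2: r = (1/2)^2 = 1/4).
Summing one r·B term per recipient: 2·0.5·0.118 + 2·0.25·0.16 + 1·0.25·0.132 + 3·0.25·0.48 = 0.591.
0.591 < 0.75: the indirect benefit is less than the cost.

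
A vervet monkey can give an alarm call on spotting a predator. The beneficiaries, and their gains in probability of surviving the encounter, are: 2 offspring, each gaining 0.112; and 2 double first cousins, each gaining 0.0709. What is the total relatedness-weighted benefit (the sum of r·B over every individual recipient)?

0.14745

r to an offspring = 0.5 (one parent–offspring link: r = (1/2)^1 = 1/2).
r to a double first cousin = 0.25 (double first cousins share both grandparent pairs — four paths of length 4: r = 4·(1/2)^4 = 1/4).
Summing one r·B term per recipient: 2·0.5·0.112 + 2·0.25·0.0709 = 0.14745.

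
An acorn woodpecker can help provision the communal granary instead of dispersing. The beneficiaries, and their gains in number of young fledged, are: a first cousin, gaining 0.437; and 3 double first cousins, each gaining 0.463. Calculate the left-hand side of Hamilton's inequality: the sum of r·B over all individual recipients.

r to a first cousin = 1/8 (first cousins share one grandparent pair — two paths of length 4: r = 2·(1/2)^4 = 1/8).
r to a double first cousin = 0.25 (double first cousins share both grandparent pairs — four paths of length 4: r = 4·(1/2)^4 = 1/4).
Summing one r·B term per recipient: 1·0.125·0.437 + 3·0.25·0.463 = 0.401875.

0.401875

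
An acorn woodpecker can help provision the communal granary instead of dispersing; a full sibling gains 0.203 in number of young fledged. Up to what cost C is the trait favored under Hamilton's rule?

0.1015

r to a full sibling = 1/2 (full sibs share both parents — two paths of length 2: r = 2·(1/2)^2 = 1/2).
Hamilton's rule: n·r·B > C, so the trait is favored while C < n·r·B = 1·0.5·0.203 = 0.1015.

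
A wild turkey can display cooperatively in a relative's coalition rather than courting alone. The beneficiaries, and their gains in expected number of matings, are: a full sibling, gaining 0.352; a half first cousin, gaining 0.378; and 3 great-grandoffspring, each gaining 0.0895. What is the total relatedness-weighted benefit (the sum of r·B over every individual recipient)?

r to a full sibling = 1/2 (full sibs share both parents — two paths of length 2: r = 2·(1/2)^2 = 1/2).
r to a half first cousin = 0.0625 (half first cousins share one grandparent — one path of length 4: r = (1/2)^4 = 1/16).
r to a great-grandoffspring = 1/8 (three parent–offspring links: r = (1/2)^3 = 1/8).
Summing one r·B term per recipient: 1·0.5·0.352 + 1·0.0625·0.378 + 3·0.125·0.0895 = 0.2331875.

0.2331875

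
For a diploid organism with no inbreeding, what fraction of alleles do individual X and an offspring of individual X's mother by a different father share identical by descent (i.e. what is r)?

0.25

Each parent–offspring link contributes a factor of 1/2, and independent paths through distinct common ancestors add.
Half-sibs share one parent — one path of length 2: r = (1/2)^2 = 1/4.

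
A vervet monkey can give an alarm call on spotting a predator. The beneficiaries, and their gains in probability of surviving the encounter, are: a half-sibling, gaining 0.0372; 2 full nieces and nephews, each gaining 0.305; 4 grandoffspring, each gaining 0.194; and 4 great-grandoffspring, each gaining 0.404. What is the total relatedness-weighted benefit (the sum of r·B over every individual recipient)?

r to a half-sibling = 0.25 (half-sibs share one parent — one path of length 2: r = (1/2)^2 = 1/4).
r to a full niece or nephew = 1/4 (full aunt/uncle↔niece/nephew: two paths of length 3 through the shared grandparent pair: r = 2·(1/2)^3 = 1/4).
r to a grandoffspring = 1/4 (two parent–offspring links: r = (1/2)^2 = 1/4).
r to a great-grandoffspring = 1/8 (three parent–offspring links: r = (1/2)^3 = 1/8).
Summing one r·B term per recipient: 1·0.25·0.0372 + 2·0.25·0.305 + 4·0.25·0.194 + 4·0.125·0.404 = 0.5578.

0.5578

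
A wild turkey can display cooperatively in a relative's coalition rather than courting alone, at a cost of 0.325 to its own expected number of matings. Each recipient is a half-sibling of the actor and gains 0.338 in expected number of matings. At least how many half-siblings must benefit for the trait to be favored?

r to a half-sibling = 1/4 (half-sibs share one parent — one path of length 2: r = (1/2)^2 = 1/4).
Hamilton's rule: n·r·B > C  ⇒  n > C/(r·B) = 0.325/(0.25·0.338) = 3.846.
The smallest integer exceeding 3.846 is 4.

4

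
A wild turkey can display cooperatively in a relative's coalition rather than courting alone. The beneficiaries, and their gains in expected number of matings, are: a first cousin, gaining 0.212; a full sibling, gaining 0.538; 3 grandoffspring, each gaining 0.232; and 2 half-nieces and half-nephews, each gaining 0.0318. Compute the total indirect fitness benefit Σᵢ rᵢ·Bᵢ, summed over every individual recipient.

r to a first cousin = 0.125 (first cousins share one grandparent pair — two paths of length 4: r = 2·(1/2)^4 = 1/8).
r to a full sibling = 1/2 (full sibs share both parents — two paths of length 2: r = 2·(1/2)^2 = 1/2).
r to a grandoffspring = 0.25 (two parent–offspring links: r = (1/2)^2 = 1/4).
r to a half-niece or half-nephew = 0.125 (half-aunt/uncle↔niece/nephew: one path of length 3: r = (1/2)^3 = 1/8).
Summing one r·B term per recipient: 1·0.125·0.212 + 1·0.5·0.538 + 3·0.25·0.232 + 2·0.125·0.0318 = 0.47745.

0.47745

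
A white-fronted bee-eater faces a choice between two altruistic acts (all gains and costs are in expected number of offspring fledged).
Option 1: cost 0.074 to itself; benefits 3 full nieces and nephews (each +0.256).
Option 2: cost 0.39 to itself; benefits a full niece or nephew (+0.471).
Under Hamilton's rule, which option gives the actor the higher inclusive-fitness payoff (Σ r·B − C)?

Option 1: r to a full niece or nephew = 0.25.
Option 1: Σ r·B − C = (3·0.25·0.256) − 0.074 = 0.118.
Option 2: r to a full niece or nephew = 0.25.
Option 2: Σ r·B − C = (1·0.25·0.471) − 0.39 = -0.27225.
Option 1 has the higher net inclusive-fitness payoff.

Option 1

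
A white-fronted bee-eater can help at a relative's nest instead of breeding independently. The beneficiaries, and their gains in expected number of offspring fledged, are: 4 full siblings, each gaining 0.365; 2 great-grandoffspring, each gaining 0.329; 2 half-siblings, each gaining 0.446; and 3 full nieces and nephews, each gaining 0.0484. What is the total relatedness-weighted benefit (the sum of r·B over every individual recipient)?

r to a full sibling = 0.5 (full sibs share both parents — two paths of length 2: r = 2·(1/2)^2 = 1/2).
r to a great-grandoffspring = 0.125 (three parent–offspring links: r = (1/2)^3 = 1/8).
r to a half-sibling = 1/4 (half-sibs share one parent — one path of length 2: r = (1/2)^2 = 1/4).
r to a full niece or nephew = 1/4 (full aunt/uncle↔niece/nephew: two paths of length 3 through the shared grandparent pair: r = 2·(1/2)^3 = 1/4).
Summing one r·B term per recipient: 4·0.5·0.365 + 2·0.125·0.329 + 2·0.25·0.446 + 3·0.25·0.0484 = 1.07155.

1.07155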